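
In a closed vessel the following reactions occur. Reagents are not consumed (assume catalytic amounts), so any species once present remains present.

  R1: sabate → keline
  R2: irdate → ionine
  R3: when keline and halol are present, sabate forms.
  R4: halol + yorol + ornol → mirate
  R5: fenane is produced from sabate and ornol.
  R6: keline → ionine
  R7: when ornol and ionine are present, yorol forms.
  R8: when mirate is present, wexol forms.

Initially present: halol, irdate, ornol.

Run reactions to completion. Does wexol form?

Yes

irdate present → ionine forms (R2).
ornol and ionine present → yorol forms (R7).
halol, yorol, and ornol present → mirate forms (R4).
mirate present → wexol forms (R8).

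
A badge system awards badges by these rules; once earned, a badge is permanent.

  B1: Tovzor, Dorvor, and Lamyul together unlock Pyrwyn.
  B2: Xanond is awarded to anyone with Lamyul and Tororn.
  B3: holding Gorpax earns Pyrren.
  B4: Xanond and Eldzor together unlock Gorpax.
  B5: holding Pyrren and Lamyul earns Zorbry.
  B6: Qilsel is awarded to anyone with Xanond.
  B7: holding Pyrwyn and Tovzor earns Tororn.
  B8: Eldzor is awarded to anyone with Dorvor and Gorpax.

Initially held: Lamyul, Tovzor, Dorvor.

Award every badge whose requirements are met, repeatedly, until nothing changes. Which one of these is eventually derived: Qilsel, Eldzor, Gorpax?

Qilsel

With Tovzor, Dorvor, and Lamyul, Pyrwyn is earned (B1).
With Pyrwyn and Tovzor, Tororn is earned (B7).
With Lamyul and Tororn, Xanond is earned (B2).
With Xanond, Qilsel is earned (B6).
Eldzor would need Dorvor and Gorpax (B8), but Gorpax is never earned. Gorpax would need Xanond and Eldzor (B4), but Eldzor is never earned.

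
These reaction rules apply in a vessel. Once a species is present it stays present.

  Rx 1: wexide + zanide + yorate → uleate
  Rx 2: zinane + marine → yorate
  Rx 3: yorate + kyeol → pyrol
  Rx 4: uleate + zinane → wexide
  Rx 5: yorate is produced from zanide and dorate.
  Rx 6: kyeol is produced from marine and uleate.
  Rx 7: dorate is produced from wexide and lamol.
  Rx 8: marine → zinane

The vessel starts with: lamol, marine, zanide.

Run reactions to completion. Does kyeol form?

No

kyeol would need marine and uleate (Rx 6), but uleate never forms.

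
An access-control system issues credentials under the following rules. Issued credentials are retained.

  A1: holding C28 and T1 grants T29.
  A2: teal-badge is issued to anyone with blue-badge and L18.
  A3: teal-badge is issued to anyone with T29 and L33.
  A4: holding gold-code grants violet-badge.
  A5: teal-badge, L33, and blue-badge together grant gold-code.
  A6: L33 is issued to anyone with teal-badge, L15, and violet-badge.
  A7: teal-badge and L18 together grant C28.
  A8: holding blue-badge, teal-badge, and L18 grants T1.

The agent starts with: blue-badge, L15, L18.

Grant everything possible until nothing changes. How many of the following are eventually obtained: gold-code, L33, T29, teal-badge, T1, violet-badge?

3

Holding blue-badge and L18 grants teal-badge (A2).
Holding blue-badge, teal-badge, and L18 grants T1 (A8).
Holding teal-badge and L18 grants C28 (A7).
Holding C28 and T1 grants T29 (A1).
gold-code would need teal-badge, L33, and blue-badge (A5), but L33 is never granted.
L33 would need teal-badge, L15, and violet-badge (A6), but violet-badge is never granted.
T29: reached.
teal-badge: reached.
T1: reached.
violet-badge would need gold-code (A4), but gold-code is never granted.
Reached: T29, teal-badge, and T1 — 3 of the 6.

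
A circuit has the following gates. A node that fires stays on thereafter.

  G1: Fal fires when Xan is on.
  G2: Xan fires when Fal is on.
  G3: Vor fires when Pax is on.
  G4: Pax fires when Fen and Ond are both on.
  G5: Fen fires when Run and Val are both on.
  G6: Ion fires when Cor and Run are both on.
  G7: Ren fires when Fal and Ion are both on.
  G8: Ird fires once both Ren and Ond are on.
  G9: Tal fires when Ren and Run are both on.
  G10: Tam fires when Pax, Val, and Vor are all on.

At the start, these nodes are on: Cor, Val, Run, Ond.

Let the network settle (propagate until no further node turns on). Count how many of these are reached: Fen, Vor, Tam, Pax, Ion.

G5: Run and Val on → Fen on.
G6: Cor and Run on → Ion on.
Fen and Ond are on, so Pax fires (G4).
G3: Pax on → Vor on.
Pax, Val, and Vor are on, so Tam fires (G10).
Fen: reached.
Vor: reached.
Tam: reached.
Pax: reached.
Ion: reached.
All 5 are reached.

5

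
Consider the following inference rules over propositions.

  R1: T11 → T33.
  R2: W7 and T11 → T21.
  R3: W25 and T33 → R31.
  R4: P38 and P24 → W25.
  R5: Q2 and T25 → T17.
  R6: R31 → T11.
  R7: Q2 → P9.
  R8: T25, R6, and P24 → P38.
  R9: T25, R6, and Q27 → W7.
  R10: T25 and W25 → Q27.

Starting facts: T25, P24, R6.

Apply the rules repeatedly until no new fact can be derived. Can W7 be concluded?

Yes

T25, R6, and P24 hold, so P38 follows (R8).
P38 and P24 hold, so W25 follows (R4).
T25 and W25 hold, so Q27 follows (R10).
T25, R6, and Q27 hold, so W7 follows (R9).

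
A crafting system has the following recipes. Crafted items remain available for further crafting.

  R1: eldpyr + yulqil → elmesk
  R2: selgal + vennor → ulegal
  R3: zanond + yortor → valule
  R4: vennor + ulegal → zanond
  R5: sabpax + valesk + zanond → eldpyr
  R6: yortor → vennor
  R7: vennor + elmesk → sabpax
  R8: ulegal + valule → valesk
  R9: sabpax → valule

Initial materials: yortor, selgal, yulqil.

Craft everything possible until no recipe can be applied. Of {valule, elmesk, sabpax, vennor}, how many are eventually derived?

yortor → vennor (R6).
selgal + vennor → ulegal (R2).
vennor + ulegal → zanond (R4).
zanond + yortor → valule (R3).
valule: reached.
elmesk would need eldpyr and yulqil (R1), but eldpyr is never obtained.
sabpax would need vennor and elmesk (R7), but elmesk is never obtained.
vennor: reached.
Reached: valule and vennor — 2 of the 4.

2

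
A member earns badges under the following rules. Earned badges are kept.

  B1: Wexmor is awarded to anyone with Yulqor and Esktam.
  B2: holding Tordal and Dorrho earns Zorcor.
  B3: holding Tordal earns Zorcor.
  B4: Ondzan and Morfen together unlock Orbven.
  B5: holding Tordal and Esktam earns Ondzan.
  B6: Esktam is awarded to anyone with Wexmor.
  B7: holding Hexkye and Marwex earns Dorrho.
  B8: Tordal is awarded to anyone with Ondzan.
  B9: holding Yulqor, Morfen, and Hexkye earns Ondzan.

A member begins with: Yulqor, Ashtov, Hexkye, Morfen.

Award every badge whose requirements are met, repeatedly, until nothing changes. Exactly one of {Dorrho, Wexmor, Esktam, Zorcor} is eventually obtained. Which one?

Zorcor

With Yulqor, Morfen, and Hexkye, Ondzan is earned (B9).
With Ondzan, Tordal is earned (B8).
With Tordal, Zorcor is earned (B3).
Esktam would need Wexmor (B6), but Wexmor is never earned. Dorrho would need Hexkye and Marwex (B7), but Marwex is never earned. Wexmor would need Yulqor and Esktam (B1), but Esktam is never earned.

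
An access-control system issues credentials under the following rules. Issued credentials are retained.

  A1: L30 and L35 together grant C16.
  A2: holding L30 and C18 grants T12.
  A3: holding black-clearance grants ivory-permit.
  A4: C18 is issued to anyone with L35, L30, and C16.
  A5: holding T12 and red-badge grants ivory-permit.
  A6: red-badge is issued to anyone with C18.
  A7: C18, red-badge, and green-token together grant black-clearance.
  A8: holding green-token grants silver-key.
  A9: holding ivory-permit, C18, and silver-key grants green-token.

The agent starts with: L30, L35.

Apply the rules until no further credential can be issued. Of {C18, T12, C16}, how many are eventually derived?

3

Holding L30 and L35 grants C16 (A1).
Holding L35, L30, and C16 grants C18 (A4).
Holding L30 and C18 grants T12 (A2).
C18: reached.
T12: reached.
C16: reached.
All 3 are reached.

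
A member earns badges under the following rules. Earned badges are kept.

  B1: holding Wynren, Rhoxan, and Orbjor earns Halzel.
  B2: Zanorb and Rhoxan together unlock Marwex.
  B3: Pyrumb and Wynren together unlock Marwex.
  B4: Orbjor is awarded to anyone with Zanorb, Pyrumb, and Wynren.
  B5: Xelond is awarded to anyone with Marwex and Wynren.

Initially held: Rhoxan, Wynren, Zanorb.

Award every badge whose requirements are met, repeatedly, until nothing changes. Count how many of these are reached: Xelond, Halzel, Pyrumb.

1

With Zanorb and Rhoxan, Marwex is earned (B2).
With Marwex and Wynren, Xelond is earned (B5).
Xelond: reached.
Halzel would need Wynren, Rhoxan, and Orbjor (B1), but Orbjor is never earned.
No rule produces Pyrumb, and it is not given.
Reached: Xelond — 1 of the 3.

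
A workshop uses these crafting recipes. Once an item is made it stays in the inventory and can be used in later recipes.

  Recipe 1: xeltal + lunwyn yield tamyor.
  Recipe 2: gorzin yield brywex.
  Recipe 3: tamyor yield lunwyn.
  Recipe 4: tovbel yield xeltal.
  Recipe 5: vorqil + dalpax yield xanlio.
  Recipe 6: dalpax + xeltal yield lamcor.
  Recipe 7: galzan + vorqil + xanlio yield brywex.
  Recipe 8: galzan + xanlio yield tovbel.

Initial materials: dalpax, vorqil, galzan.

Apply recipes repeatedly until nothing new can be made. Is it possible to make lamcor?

vorqil + dalpax → xanlio (Recipe 5).
galzan + xanlio → tovbel (Recipe 8).
tovbel → xeltal (Recipe 4).
Using Recipe 6, dalpax and xeltal make lamcor.

Yes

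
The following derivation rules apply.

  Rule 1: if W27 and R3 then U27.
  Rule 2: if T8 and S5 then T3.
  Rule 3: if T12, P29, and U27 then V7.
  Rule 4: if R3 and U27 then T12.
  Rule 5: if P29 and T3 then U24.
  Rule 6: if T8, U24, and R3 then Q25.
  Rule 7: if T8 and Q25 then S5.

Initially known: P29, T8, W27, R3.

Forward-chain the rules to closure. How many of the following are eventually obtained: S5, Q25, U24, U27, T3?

W27 and R3 hold, so U27 follows (Rule 1).
S5 would need T8 and Q25 (Rule 7), but Q25 is never established.
Q25 would need T8, U24, and R3 (Rule 6), but U24 is never established.
U24 would need P29 and T3 (Rule 5), but T3 is never established.
U27: reached.
T3 would need T8 and S5 (Rule 2), but S5 is never established.
Reached: U27 — 1 of the 5.

1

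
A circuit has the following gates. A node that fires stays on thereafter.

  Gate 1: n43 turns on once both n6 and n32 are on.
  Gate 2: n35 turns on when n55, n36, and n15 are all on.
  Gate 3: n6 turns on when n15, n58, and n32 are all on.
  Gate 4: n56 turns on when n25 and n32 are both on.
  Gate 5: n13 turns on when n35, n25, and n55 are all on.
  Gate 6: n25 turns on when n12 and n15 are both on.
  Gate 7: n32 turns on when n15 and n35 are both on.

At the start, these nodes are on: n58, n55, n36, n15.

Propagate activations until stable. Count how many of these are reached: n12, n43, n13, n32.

Gate 2: n55, n36, and n15 on → n35 on.
n15 and n35 are on, so n32 turns on (Gate 7).
n15, n58, and n32 are on, so n6 turns on (Gate 3).
n6 and n32 are on, so n43 turns on (Gate 1).
No rule produces n12, and it is not given.
n43: reached.
n13 would need n35, n25, and n55 (Gate 5), but n25 never turns on.
n32: reached.
Reached: n43 and n32 — 2 of the 4.

2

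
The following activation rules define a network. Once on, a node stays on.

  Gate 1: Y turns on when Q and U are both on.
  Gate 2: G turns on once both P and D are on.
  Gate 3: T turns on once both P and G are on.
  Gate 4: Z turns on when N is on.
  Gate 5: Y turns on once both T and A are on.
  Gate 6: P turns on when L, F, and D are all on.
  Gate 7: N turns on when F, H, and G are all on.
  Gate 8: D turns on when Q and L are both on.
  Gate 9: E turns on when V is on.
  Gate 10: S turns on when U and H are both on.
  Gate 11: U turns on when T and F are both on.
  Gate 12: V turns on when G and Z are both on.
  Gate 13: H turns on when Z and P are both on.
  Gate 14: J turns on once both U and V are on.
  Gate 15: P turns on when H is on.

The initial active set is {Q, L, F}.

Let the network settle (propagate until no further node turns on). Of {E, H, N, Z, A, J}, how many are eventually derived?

E would need V (Gate 9), but V never turns on.
H would need Z and P (Gate 13), but Z never turns on.
N would need F, H, and G (Gate 7), but H never turns on.
Z would need N (Gate 4), but N never turns on.
No rule produces A, and it is not given.
J would need U and V (Gate 14), but V never turns on.
None of the 6 are reached.

0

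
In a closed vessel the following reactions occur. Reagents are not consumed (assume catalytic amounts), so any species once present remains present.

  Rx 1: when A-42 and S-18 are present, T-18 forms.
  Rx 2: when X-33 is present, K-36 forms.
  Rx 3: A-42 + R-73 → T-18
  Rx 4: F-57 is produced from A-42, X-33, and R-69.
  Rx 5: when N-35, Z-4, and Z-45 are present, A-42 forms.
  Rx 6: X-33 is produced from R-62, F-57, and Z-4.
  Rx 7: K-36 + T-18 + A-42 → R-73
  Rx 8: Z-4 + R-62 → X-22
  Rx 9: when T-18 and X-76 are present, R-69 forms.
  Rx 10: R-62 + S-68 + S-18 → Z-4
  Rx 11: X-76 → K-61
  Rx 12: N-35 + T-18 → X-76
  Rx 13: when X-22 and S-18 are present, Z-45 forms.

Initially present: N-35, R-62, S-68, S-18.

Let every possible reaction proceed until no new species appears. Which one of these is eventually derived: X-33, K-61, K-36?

R-62, S-68, and S-18 present → Z-4 forms (Rx 10).
Z-4 and R-62 present → X-22 forms (Rx 8).
X-22 and S-18 present → Z-45 forms (Rx 13).
N-35, Z-4, and Z-45 present → A-42 forms (Rx 5).
A-42 and S-18 present → T-18 forms (Rx 1).
N-35 and T-18 present → X-76 forms (Rx 12).
X-76 present → K-61 forms (Rx 11).
X-33 would need R-62, F-57, and Z-4 (Rx 6), but F-57 never forms. K-36 would need X-33 (Rx 2), but X-33 never forms.

K-61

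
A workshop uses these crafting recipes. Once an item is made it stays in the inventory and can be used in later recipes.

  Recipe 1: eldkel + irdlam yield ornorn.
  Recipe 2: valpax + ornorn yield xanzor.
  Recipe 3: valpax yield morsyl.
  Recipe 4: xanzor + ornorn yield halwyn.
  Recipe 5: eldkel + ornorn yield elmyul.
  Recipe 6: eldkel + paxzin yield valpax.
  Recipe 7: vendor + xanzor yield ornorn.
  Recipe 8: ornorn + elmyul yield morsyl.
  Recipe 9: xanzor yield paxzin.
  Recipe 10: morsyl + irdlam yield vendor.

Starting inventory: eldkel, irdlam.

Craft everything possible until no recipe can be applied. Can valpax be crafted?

No

valpax would need eldkel and paxzin (Recipe 6), but paxzin is never obtained.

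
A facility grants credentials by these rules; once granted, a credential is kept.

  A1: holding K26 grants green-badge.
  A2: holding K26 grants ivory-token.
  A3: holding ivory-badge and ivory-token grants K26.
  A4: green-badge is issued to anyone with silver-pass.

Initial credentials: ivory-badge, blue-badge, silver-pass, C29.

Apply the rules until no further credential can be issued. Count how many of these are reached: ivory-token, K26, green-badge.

Holding silver-pass grants green-badge (A4).
ivory-token would need K26 (A2), but K26 is never granted.
K26 would need ivory-badge and ivory-token (A3), but ivory-token is never granted.
green-badge: reached.
Reached: green-badge — 1 of the 3.

1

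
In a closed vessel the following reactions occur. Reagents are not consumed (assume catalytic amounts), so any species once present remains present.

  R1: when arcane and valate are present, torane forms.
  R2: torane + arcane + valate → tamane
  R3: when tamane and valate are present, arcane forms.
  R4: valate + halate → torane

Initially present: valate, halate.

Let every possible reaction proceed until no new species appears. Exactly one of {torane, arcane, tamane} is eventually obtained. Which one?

torane

valate and halate present → torane forms (R4).
arcane would need tamane and valate (R3), but tamane never forms. tamane would need torane, arcane, and valate (R2), but arcane never forms.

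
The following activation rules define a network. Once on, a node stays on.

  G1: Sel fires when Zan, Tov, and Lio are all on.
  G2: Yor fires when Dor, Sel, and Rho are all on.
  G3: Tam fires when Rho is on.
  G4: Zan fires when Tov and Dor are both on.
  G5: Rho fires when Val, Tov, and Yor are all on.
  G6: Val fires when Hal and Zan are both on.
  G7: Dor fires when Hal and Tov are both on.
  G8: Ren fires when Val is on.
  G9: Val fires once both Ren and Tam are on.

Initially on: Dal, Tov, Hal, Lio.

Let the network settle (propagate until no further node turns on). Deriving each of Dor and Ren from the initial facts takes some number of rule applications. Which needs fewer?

Dor: Hal and Tov are on, so Dor fires (G7). [1 rule application]
Ren: Hal and Tov are on, so Dor fires (G7). G4: Tov and Dor on → Zan on. G6: Hal and Zan on → Val on. Val is on, so Ren fires (G8). [4 rule applications]
Dor needs fewer.

Dor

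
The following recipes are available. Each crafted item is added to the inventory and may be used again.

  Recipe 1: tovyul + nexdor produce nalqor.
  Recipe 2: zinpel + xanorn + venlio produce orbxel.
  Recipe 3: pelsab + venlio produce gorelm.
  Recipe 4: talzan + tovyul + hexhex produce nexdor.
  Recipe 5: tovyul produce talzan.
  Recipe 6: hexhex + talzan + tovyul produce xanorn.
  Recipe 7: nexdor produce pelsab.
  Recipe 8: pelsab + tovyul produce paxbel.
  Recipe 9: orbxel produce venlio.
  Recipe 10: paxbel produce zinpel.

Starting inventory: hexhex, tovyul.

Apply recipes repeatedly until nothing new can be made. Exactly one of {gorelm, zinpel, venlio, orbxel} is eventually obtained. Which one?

Using Recipe 5, tovyul makes talzan.
Using Recipe 4, talzan, tovyul, and hexhex make nexdor.
Using Recipe 7, nexdor makes pelsab.
pelsab + tovyul → paxbel (Recipe 8).
paxbel → zinpel (Recipe 10).
orbxel would need zinpel, xanorn, and venlio (Recipe 2), but venlio is never obtained. gorelm would need pelsab and venlio (Recipe 3), but venlio is never obtained. venlio would need orbxel (Recipe 9), but orbxel is never obtained.

zinpel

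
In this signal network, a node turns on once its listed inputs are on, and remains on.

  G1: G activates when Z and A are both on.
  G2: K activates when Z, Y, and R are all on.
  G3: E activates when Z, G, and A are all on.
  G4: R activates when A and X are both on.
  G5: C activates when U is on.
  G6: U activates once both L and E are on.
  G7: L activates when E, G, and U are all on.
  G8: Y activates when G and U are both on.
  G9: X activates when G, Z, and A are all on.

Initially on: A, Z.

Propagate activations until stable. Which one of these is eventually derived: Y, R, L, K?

Z and A are on, so G activates (G1).
G, Z, and A are on, so X activates (G9).
G4: A and X on → R on.
K would need Z, Y, and R (G2), but Y never turns on. Y would need G and U (G8), but U never turns on. L would need E, G, and U (G7), but U never turns on.

R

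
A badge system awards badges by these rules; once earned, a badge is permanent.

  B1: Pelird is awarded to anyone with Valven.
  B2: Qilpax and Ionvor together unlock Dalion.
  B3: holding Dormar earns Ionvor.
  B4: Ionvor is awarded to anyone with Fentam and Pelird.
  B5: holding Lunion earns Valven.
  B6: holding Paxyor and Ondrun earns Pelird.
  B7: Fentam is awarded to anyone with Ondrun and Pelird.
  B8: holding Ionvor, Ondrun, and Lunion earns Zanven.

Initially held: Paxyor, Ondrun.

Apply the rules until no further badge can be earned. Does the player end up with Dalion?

Dalion would need Qilpax and Ionvor (B2), but Qilpax is never earned.

No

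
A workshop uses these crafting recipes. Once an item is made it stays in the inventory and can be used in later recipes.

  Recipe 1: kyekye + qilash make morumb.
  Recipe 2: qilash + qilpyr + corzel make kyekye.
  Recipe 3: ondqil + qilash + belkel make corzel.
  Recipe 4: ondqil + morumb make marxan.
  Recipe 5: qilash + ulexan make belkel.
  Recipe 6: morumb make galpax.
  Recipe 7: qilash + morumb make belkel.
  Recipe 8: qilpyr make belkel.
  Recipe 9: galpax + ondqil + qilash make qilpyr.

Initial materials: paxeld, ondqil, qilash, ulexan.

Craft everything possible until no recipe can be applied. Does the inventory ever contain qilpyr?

No

qilpyr would need galpax, ondqil, and qilash (Recipe 9), but galpax is never obtained.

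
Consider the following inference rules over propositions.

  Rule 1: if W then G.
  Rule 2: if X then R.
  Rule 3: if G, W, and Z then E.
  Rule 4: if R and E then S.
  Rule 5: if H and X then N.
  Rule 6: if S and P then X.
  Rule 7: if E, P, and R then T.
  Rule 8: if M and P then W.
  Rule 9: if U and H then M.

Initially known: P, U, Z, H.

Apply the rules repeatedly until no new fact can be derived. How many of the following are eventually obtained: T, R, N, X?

0

T would need E, P, and R (Rule 7), but R is never established.
R would need X (Rule 2), but X is never established.
N would need H and X (Rule 5), but X is never established.
X would need S and P (Rule 6), but S is never established.
None of the 4 are reached.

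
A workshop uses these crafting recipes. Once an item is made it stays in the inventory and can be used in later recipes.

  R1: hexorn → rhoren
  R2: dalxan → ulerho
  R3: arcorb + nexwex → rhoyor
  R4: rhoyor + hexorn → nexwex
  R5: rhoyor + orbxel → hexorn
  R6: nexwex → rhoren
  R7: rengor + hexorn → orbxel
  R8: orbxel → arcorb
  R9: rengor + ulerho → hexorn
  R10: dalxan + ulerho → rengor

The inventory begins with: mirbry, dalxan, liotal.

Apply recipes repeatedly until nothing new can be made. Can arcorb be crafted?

Using R2, dalxan makes ulerho.
Using R10, dalxan and ulerho make rengor.
Using R9, rengor and ulerho make hexorn.
Using R7, rengor and hexorn make orbxel.
orbxel → arcorb (R8).

Yes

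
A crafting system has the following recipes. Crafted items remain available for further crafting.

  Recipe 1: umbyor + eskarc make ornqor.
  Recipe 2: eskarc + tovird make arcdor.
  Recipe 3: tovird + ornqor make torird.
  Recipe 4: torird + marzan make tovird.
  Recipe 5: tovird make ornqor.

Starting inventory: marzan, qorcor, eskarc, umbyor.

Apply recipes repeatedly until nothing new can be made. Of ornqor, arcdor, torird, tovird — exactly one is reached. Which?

ornqor

umbyor + eskarc → ornqor (Recipe 1).
tovird would need torird and marzan (Recipe 4), but torird is never obtained. arcdor would need eskarc and tovird (Recipe 2), but tovird is never obtained. torird would need tovird and ornqor (Recipe 3), but tovird is never obtained.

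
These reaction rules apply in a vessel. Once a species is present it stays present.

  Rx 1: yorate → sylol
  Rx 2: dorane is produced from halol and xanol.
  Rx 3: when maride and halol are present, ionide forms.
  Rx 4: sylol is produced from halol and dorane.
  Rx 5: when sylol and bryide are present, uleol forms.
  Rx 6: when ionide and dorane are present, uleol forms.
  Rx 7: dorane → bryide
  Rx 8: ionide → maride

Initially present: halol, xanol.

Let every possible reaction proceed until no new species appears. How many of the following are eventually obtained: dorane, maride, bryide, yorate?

2

halol and xanol present → dorane forms (Rx 2).
dorane present → bryide forms (Rx 7).
dorane: reached.
maride would need ionide (Rx 8), but ionide never forms.
bryide: reached.
No rule produces yorate, and it is not given.
Reached: dorane and bryide — 2 of the 4.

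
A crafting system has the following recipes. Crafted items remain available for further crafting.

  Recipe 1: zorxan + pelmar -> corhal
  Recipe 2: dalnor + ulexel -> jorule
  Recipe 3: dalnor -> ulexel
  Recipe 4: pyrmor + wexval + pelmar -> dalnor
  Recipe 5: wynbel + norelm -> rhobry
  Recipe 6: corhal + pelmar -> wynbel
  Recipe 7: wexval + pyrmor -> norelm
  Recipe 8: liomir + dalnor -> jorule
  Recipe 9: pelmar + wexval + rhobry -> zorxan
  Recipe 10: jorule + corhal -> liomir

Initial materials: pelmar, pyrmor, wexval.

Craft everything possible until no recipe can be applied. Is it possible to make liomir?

No

liomir would need jorule and corhal (Recipe 10), but corhal is never obtained.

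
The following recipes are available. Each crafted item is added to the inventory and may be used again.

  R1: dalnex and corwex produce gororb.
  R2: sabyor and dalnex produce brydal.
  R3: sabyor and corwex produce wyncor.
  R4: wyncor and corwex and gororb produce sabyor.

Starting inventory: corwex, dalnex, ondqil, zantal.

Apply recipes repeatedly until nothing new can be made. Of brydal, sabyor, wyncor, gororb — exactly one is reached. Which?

gororb

dalnex and corwex → gororb (R1).
wyncor would need sabyor and corwex (R3), but sabyor is never obtained. brydal would need sabyor and dalnex (R2), but sabyor is never obtained. sabyor would need wyncor, corwex, and gororb (R4), but wyncor is never obtained.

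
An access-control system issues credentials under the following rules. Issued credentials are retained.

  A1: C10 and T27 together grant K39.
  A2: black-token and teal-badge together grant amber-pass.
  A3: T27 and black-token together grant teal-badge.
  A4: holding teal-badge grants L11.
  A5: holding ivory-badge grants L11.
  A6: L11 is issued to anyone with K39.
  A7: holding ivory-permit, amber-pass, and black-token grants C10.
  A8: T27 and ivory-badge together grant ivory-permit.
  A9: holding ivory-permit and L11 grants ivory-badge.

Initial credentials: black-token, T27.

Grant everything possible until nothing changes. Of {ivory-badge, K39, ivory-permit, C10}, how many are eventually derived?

ivory-badge would need ivory-permit and L11 (A9), but ivory-permit is never granted.
K39 would need C10 and T27 (A1), but C10 is never granted.
ivory-permit would need T27 and ivory-badge (A8), but ivory-badge is never granted.
C10 would need ivory-permit, amber-pass, and black-token (A7), but ivory-permit is never granted.
None of the 4 are reached.

0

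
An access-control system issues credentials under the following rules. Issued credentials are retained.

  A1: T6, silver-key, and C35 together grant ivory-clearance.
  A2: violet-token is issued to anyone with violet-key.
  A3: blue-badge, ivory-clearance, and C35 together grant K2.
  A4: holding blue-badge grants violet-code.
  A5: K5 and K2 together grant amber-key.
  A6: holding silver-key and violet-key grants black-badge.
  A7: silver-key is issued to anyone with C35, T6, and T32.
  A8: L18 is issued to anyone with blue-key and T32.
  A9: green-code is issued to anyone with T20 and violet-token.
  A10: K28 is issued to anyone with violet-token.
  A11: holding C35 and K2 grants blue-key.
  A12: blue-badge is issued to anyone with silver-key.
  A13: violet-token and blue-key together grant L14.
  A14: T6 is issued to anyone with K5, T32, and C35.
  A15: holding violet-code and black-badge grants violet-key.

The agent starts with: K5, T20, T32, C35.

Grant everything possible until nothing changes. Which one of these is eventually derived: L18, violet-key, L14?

Holding K5, T32, and C35 grants T6 (A14).
Holding C35, T6, and T32 grants silver-key (A7).
Holding T6, silver-key, and C35 grants ivory-clearance (A1).
Holding silver-key grants blue-badge (A12).
Holding blue-badge, ivory-clearance, and C35 grants K2 (A3).
Holding C35 and K2 grants blue-key (A11).
Holding blue-key and T32 grants L18 (A8).
L14 would need violet-token and blue-key (A13), but violet-token is never granted. violet-key would need violet-code and black-badge (A15), but black-badge is never granted.

L18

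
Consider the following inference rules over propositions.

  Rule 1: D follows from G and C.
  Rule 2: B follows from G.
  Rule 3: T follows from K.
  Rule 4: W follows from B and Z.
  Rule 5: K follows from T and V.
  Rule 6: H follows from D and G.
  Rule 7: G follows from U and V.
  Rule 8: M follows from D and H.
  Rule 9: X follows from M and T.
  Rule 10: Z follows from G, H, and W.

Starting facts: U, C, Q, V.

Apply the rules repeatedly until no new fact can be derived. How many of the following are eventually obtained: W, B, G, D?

3

U and V hold, so G follows (Rule 7).
From G and C, Rule 1 gives D.
G holds, so B follows (Rule 2).
W would need B and Z (Rule 4), but Z is never established.
B: reached.
G: reached.
D: reached.
Reached: B, G, and D — 3 of the 4.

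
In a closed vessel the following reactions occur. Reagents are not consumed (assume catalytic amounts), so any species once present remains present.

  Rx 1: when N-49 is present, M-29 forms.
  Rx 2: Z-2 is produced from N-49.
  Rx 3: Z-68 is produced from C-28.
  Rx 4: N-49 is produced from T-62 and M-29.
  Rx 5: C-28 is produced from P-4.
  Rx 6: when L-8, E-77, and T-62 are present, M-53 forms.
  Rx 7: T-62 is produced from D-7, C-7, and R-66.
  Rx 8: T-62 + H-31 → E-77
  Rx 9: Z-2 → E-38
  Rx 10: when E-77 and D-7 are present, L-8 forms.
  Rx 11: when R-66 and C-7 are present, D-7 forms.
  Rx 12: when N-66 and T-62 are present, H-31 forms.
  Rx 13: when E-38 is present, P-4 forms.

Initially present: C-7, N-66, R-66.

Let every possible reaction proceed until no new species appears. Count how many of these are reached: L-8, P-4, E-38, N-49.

R-66 and C-7 present → D-7 forms (Rx 11).
D-7, C-7, and R-66 present → T-62 forms (Rx 7).
N-66 and T-62 present → H-31 forms (Rx 12).
T-62 and H-31 present → E-77 forms (Rx 8).
E-77 and D-7 present → L-8 forms (Rx 10).
L-8: reached.
P-4 would need E-38 (Rx 13), but E-38 never forms.
E-38 would need Z-2 (Rx 9), but Z-2 never forms.
N-49 would need T-62 and M-29 (Rx 4), but M-29 never forms.
Reached: L-8 — 1 of the 4.

1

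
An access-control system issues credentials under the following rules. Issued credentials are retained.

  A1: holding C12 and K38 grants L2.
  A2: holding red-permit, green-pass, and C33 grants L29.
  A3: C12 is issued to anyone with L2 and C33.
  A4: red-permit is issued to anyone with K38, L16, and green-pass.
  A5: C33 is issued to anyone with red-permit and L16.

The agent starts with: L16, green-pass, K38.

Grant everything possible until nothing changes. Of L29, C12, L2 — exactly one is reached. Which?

Holding K38, L16, and green-pass grants red-permit (A4).
Holding red-permit and L16 grants C33 (A5).
Holding red-permit, green-pass, and C33 grants L29 (A2).
L2 would need C12 and K38 (A1), but C12 is never granted. C12 would need L2 and C33 (A3), but L2 is never granted.

L29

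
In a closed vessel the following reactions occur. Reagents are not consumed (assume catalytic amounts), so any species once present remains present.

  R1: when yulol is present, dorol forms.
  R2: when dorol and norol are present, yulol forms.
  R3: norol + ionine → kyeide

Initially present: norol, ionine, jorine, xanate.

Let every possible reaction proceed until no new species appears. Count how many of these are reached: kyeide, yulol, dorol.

1

norol and ionine present → kyeide forms (R3).
kyeide: reached.
yulol would need dorol and norol (R2), but dorol never forms.
dorol would need yulol (R1), but yulol never forms.
Reached: kyeide — 1 of the 3.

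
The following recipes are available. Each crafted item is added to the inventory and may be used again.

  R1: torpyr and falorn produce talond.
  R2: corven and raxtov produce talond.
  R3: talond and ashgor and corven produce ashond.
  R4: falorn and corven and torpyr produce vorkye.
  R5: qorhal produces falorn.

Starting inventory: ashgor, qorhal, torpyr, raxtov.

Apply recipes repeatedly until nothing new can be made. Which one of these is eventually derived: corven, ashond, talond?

Using R5, qorhal makes falorn.
Using R1, torpyr and falorn make talond.
No rule produces corven, and it is not given. ashond would need talond, ashgor, and corven (R3), but corven is never obtained.

talond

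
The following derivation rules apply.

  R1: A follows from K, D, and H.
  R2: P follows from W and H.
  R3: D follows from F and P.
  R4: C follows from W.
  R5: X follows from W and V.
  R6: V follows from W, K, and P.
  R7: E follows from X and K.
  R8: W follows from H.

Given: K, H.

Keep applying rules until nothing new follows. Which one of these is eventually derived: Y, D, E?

H holds, so W follows (R8).
W and H hold, so P follows (R2).
From W, K, and P, R6 gives V.
W and V hold, so X follows (R5).
From X and K, R7 gives E.
No rule produces Y, and it is not given. D would need F and P (R3), but F is never established.

E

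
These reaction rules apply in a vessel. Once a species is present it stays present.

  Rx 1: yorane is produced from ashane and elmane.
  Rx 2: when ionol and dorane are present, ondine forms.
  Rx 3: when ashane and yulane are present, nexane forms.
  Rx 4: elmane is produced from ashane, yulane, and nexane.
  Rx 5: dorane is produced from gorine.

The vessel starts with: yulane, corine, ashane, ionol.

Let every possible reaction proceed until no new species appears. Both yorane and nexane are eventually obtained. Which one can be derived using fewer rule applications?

nexane: ashane and yulane present → nexane forms (Rx 3). [1 rule application]
yorane: ashane and yulane present → nexane forms (Rx 3). ashane, yulane, and nexane present → elmane forms (Rx 4). ashane and elmane present → yorane forms (Rx 1). [3 rule applications]
nexane needs fewer.

nexane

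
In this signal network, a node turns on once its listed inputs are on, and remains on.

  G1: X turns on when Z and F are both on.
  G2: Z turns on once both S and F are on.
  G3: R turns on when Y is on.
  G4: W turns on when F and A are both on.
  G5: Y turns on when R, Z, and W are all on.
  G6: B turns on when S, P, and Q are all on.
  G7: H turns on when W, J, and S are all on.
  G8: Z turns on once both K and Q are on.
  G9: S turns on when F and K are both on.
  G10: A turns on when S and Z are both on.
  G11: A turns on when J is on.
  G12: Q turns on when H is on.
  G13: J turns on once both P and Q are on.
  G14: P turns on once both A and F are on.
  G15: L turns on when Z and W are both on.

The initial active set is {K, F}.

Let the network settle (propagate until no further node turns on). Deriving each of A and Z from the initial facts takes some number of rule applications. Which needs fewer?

Z

Z: F and K are on, so S turns on (G9). G2: S and F on → Z on. [2 rule applications]
A: F and K are on, so S turns on (G9). S and F are on, so Z turns on (G2). S and Z are on, so A turns on (G10). [3 rule applications]
Z needs fewer.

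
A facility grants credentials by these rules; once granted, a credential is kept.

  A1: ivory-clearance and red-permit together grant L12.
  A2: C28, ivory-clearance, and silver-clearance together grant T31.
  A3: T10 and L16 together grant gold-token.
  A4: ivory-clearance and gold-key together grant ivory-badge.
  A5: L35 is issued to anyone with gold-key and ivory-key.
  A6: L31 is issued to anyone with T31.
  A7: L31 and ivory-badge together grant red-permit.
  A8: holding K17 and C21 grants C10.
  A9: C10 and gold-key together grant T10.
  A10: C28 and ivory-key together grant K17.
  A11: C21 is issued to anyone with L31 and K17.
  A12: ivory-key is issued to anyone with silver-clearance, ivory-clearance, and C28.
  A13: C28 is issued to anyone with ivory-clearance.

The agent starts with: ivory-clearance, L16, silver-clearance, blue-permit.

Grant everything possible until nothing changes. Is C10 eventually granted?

Yes

Holding ivory-clearance grants C28 (A13).
Holding C28, ivory-clearance, and silver-clearance grants T31 (A2).
Holding silver-clearance, ivory-clearance, and C28 grants ivory-key (A12).
Holding C28 and ivory-key grants K17 (A10).
Holding T31 grants L31 (A6).
Holding L31 and K17 grants C21 (A11).
Holding K17 and C21 grants C10 (A8).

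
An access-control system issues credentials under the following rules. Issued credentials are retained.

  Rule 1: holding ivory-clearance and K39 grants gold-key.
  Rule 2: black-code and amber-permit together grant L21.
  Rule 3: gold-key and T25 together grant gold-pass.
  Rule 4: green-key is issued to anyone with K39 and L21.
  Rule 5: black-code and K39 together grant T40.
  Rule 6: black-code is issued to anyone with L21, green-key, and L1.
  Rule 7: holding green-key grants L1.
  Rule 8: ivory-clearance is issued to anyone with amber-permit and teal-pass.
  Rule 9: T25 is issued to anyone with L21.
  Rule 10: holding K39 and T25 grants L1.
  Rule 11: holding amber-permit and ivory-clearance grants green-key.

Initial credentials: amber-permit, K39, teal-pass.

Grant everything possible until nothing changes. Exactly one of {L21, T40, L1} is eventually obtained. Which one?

Holding amber-permit and teal-pass grants ivory-clearance (Rule 8).
Holding amber-permit and ivory-clearance grants green-key (Rule 11).
Holding green-key grants L1 (Rule 7).
T40 would need black-code and K39 (Rule 5), but black-code is never granted. L21 would need black-code and amber-permit (Rule 2), but black-code is never granted.

L1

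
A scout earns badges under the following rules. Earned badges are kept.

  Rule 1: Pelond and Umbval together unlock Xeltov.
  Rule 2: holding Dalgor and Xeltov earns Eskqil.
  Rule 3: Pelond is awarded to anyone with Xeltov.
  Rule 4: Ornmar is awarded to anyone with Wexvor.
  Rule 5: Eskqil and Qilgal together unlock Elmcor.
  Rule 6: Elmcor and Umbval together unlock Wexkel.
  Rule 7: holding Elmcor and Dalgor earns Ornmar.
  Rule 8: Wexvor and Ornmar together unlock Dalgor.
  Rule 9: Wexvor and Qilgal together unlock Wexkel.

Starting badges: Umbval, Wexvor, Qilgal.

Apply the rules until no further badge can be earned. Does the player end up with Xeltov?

No

Xeltov would need Pelond and Umbval (Rule 1), but Pelond is never earned.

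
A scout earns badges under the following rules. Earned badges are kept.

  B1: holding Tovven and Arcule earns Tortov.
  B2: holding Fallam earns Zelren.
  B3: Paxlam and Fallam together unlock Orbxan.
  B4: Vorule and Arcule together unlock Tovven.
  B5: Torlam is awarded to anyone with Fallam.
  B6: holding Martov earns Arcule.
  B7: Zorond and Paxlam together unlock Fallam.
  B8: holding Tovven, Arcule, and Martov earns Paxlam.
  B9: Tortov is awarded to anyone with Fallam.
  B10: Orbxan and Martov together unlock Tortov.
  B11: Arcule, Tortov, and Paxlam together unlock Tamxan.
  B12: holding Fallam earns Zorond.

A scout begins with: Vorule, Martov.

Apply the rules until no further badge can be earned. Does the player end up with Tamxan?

With Martov, Arcule is earned (B6).
With Vorule and Arcule, Tovven is earned (B4).
With Tovven, Arcule, and Martov, Paxlam is earned (B8).
With Tovven and Arcule, Tortov is earned (B1).
With Arcule, Tortov, and Paxlam, Tamxan is earned (B11).

Yes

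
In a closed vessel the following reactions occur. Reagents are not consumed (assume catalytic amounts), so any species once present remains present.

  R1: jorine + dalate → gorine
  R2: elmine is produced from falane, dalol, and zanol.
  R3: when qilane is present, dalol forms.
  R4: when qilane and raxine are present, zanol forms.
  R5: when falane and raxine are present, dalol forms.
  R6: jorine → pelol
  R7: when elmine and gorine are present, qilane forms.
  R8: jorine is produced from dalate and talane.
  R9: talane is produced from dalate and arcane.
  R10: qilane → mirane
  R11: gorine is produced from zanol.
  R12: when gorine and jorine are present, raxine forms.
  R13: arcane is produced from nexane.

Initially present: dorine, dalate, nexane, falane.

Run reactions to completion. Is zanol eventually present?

No

zanol would need qilane and raxine (R4), but qilane never forms.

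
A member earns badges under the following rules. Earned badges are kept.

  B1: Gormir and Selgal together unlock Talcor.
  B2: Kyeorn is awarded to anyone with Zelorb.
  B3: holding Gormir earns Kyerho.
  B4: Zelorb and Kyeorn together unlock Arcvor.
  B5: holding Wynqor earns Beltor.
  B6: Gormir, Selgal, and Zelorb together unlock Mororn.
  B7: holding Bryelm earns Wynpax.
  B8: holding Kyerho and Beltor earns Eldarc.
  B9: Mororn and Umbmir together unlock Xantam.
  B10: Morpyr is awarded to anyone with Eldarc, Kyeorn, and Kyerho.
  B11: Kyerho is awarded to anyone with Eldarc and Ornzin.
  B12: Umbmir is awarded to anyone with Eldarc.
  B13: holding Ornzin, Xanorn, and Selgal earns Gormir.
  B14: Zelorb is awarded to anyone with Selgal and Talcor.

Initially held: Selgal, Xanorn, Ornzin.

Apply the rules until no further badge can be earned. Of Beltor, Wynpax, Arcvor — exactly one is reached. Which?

Arcvor

With Ornzin, Xanorn, and Selgal, Gormir is earned (B13).
With Gormir and Selgal, Talcor is earned (B1).
With Selgal and Talcor, Zelorb is earned (B14).
With Zelorb, Kyeorn is earned (B2).
With Zelorb and Kyeorn, Arcvor is earned (B4).
Beltor would need Wynqor (B5), but Wynqor is never earned. Wynpax would need Bryelm (B7), but Bryelm is never earned.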